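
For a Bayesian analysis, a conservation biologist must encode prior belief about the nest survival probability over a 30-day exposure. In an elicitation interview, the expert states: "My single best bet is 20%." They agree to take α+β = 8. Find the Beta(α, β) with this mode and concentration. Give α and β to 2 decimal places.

For α,β > 1 the Beta mode is (α−1)/(α+β−2). With α+β = 8, the mode is (α−1)/6.
Set (α−1)/6 = 0.2 → α = 1 + 0.2·6 = 2.20.
β = 8 − α = 5.80.

α = 2.20, β = 5.80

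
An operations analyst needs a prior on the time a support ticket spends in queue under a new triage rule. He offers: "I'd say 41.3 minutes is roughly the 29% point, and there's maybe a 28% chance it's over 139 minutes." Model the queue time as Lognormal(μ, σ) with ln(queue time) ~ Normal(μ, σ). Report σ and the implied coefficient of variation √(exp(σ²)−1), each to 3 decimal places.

σ ≈ 1.068, CV ≈ 1.459

If T ~ Lognormal(μ,σ) then ln T ~ Normal(μ,σ), so the p-quantile of ln T is μ + z_p·σ.
ln(41.3) = 3.721 and ln(139) = 4.934; z_{0.29} = -0.5534, z_{0.72} = 0.5828.
σ = (4.934 − 3.721)/(0.5828 − (-0.5534)) = 1.068.
μ = 3.721 − (-0.5534)·1.068 = 4.312.
CV = √(exp(σ²)−1) = √(exp(1.1409)−1) = 1.459.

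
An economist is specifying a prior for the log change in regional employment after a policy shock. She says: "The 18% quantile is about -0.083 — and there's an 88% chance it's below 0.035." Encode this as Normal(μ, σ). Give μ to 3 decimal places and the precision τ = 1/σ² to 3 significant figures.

μ = -0.031, τ = 314

The p-quantile of Normal(μ,σ) is μ + z_p·σ, with z_{0.18} = -0.9154 and z_{0.88} = 1.175.
Eliminate σ: μ = (z₂·x₁ − z₁·x₂)/(z₂ − z₁) = (1.175·-0.083 − (-0.9154)·0.035)/2.09 = -0.031.
Then σ = (x₂ − x₁)/(z₂ − z₁) = (0.035 − -0.083)/2.09 = 0.056.
Precision τ = 1/σ² = 1/0.05645² = 314.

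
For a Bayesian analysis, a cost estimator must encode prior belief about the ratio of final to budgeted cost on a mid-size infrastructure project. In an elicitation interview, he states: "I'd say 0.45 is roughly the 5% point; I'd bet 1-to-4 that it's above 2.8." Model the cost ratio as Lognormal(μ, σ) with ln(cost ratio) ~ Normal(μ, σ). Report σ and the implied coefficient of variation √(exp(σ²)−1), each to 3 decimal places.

σ ≈ 0.735, CV ≈ 0.847

If T ~ Lognormal(μ,σ) then ln T ~ Normal(μ,σ), so the p-quantile of ln T is μ + z_p·σ.
ln(0.45) = -0.7985 and ln(2.8) = 1.03; z_{0.05} = -1.645, z_{0.8} = 0.8416.
σ = (1.03 − -0.7985)/(0.8416 − (-1.645)) = 0.735.
μ = -0.7985 − (-1.645)·0.735 = 0.411.
CV = √(exp(σ²)−1) = √(exp(0.5406)−1) = 0.847.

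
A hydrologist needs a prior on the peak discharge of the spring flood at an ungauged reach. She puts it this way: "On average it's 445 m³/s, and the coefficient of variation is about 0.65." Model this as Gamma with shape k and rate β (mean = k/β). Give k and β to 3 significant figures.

For Gamma(k, rate β): mean = k/β, variance = k/β², so CV = 1/√k.
CV = 0.65, hence k = 1/CV² = 2.37.
Then β = k/mean = 2.37/445 = 0.00532.

k ≈ 2.37, β ≈ 0.00532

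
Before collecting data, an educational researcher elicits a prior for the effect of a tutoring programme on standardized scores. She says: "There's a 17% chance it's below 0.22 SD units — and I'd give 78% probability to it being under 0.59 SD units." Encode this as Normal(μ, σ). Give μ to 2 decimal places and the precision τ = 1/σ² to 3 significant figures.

μ = 0.42, τ = 21.8

The p-quantile of Normal(μ,σ) is μ + z_p·σ, with z_{0.17} = -0.9542 and z_{0.78} = 0.7722.
Eliminate σ: μ = (z₂·x₁ − z₁·x₂)/(z₂ − z₁) = (0.7722·0.22 − (-0.9542)·0.59)/1.726 = 0.42.
Then σ = (x₂ − x₁)/(z₂ − z₁) = (0.59 − 0.22)/1.726 = 0.21.
Precision τ = 1/σ² = 1/0.2143² = 21.8.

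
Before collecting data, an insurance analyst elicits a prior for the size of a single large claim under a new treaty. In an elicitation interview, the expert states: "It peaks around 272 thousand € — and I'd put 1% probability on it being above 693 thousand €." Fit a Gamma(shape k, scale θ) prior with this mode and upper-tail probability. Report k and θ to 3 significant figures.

Gamma(k,θ) with k>1 has mode (k−1)θ, so θ = 272/(k−1).
Need P(X < 693) = 0.99 with θ tied to k this way. Start at k = 2, θ = 272: P(X<693) ≈ 0.722.
Too low — raise k to concentrate. Iterating converges to k ≈ 6.34.
Then θ = 272/(6.34−1) ≈ 50.9.

k ≈ 6.34, θ ≈ 50.9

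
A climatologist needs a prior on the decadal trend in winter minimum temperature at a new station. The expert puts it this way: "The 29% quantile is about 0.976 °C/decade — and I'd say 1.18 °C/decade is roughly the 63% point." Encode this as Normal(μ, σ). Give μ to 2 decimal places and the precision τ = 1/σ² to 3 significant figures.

For Normal(μ,σ), the p-quantile is μ + z_p·σ. Here z_{0.29} = -0.5534, z_{0.63} = 0.3319.
So 0.976 = μ − 0.5534σ and 1.18 = μ + 0.3319σ.
Subtracting: σ = (1.18 − 0.976)/(0.3319 − (-0.5534)) = 0.23.
Then μ = 0.976 − (-0.5534)·0.23 = 1.10.
Precision τ = 1/σ² = 1/0.2304² = 18.8.

μ = 1.10, τ = 18.8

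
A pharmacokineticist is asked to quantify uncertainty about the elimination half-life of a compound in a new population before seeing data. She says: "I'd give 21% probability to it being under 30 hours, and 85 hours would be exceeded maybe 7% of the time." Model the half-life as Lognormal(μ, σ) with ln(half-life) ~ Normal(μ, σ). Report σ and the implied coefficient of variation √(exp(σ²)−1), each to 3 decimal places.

σ ≈ 0.456, CV ≈ 0.481

If T ~ Lognormal(μ,σ) then ln T ~ Normal(μ,σ), so the p-quantile of ln T is μ + z_p·σ.
ln(30) = 3.401 and ln(85) = 4.443; z_{0.21} = -0.8064, z_{0.93} = 1.476.
σ = (4.443 − 3.401)/(1.476 − (-0.8064)) = 0.456.
μ = 3.401 − (-0.8064)·0.456 = 3.769.
CV = √(exp(σ²)−1) = √(exp(0.2082)−1) = 0.481.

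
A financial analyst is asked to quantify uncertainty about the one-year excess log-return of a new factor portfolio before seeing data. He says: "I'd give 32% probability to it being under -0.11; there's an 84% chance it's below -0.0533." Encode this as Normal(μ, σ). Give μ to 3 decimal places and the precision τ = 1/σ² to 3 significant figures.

μ = -0.092, τ = 665

The p-quantile of Normal(μ,σ) is μ + z_p·σ, with z_{0.32} = -0.4677 and z_{0.84} = 0.9945.
Eliminate σ: μ = (z₂·x₁ − z₁·x₂)/(z₂ − z₁) = (0.9945·-0.11 − (-0.4677)·-0.0533)/1.462 = -0.092.
Then σ = (x₂ − x₁)/(z₂ − z₁) = (-0.0533 − -0.11)/1.462 = 0.039.
Precision τ = 1/σ² = 1/0.03878² = 665.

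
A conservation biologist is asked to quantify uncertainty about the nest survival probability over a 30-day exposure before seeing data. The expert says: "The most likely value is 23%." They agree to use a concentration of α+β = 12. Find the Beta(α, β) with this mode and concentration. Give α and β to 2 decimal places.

α = 3.30, β = 8.70

For α,β > 1 the Beta mode is (α−1)/(α+β−2). With α+β = 12, the mode is (α−1)/10.
Set (α−1)/10 = 0.23 → α = 1 + 0.23·10 = 3.30.
β = 12 − α = 8.70.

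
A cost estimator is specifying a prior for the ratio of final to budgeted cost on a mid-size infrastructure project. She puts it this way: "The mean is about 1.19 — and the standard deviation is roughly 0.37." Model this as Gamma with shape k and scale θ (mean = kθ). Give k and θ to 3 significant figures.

For Gamma(k, scale θ): mean = kθ, variance = kθ², so CV = 1/√k.
CV = SD/mean = 0.37/1.19 = 0.3109, hence k = 1/CV² = 10.3.
Then θ = mean/k = 1.19/10.3 = 0.115.

k ≈ 10.3, θ ≈ 0.115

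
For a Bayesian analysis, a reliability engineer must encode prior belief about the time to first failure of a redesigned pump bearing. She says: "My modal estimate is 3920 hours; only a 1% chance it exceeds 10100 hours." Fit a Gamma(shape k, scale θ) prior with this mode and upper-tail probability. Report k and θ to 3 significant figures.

Gamma(k,θ) with k>1 has mode (k−1)θ, so θ = 3920/(k−1).
Need P(X < 10100) = 0.99 with θ tied to k this way. Start at k = 2, θ = 3920: P(X<10100) ≈ 0.728.
Too low — raise k to concentrate. Iterating converges to k ≈ 6.21.
Then θ = 3920/(6.21−1) ≈ 753.

k ≈ 6.21, θ ≈ 753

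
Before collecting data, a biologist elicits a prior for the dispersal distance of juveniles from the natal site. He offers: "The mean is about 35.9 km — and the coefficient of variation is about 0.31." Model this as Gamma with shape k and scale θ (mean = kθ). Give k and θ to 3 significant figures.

k ≈ 10.4, θ ≈ 3.45

For Gamma(k, scale θ): mean = kθ, variance = kθ², so CV = 1/√k.
CV = 0.31, hence k = 1/CV² = 10.4.
Then θ = mean/k = 35.9/10.4 = 3.45.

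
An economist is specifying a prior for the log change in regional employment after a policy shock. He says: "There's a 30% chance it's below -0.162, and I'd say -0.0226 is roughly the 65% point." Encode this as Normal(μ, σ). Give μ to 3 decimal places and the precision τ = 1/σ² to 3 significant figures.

μ = -0.082, τ = 42.6

For Normal(μ,σ), the p-quantile is μ + z_p·σ. Here z_{0.3} = -0.5244, z_{0.65} = 0.3853.
So -0.162 = μ − 0.5244σ and -0.0226 = μ + 0.3853σ.
Subtracting: σ = (-0.0226 − -0.162)/(0.3853 − (-0.5244)) = 0.153.
Then μ = -0.162 − (-0.5244)·0.153 = -0.082.
Precision τ = 1/σ² = 1/0.1532² = 42.6.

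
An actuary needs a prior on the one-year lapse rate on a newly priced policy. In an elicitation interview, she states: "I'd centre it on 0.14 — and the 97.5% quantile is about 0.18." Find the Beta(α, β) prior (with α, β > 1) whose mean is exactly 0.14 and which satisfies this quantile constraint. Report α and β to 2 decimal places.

α ≈ 44.84, β ≈ 275.44

With mean 0.14 fixed, write α = 0.14s, β = 0.86s where s = α+β.
Need P(θ < 0.18) = 0.975 under Beta(0.14s, 0.86s). Normal approximation: (q−m)/√(m(1−m)/s) ≈ z_{0.975} = 1.96, so s ≈ 0.14·0.86·(1.96)²/(0.18−0.14)² = 289.1.
At s = 289.1: P(θ<0.18) ≈ 0.969. Adjusting to match 0.975 gives s ≈ 320.28.
So α = 0.14·320.28 ≈ 44.84, β = 0.86·320.28 ≈ 275.44.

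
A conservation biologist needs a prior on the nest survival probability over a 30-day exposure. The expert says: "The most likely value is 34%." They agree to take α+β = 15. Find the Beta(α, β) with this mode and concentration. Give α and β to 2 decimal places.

For α,β > 1 the Beta mode is (α−1)/(α+β−2). With α+β = 15, the mode is (α−1)/13.
Set (α−1)/13 = 0.34 → α = 1 + 0.34·13 = 5.42.
β = 15 − α = 9.58.

α = 5.42, β = 9.58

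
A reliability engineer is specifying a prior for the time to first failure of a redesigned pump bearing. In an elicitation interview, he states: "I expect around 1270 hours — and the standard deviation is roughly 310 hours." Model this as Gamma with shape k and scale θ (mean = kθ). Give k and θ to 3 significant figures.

For Gamma(k, scale θ): mean = kθ, variance = kθ², so CV = 1/√k.
CV = SD/mean = 310/1270 = 0.2441, hence k = 1/CV² = 16.8.
Then θ = mean/k = 1270/16.8 = 75.7.

k ≈ 16.8, θ ≈ 75.7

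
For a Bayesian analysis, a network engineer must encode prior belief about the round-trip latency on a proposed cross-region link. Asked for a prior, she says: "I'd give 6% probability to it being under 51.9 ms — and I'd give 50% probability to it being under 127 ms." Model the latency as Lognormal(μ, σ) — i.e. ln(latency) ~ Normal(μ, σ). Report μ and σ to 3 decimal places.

If T ~ Lognormal(μ,σ) then ln T ~ Normal(μ,σ), so the p-quantile of ln T is μ + z_p·σ.
ln(51.9) = 3.949 and ln(127) = 4.844; z_{0.06} = -1.555, z_{0.5} = 0.
σ = (4.844 − 3.949)/(0 − (-1.555)) = 0.576.
μ = 3.949 − (-1.555)·0.576 = 4.844.

μ ≈ 4.844, σ ≈ 0.576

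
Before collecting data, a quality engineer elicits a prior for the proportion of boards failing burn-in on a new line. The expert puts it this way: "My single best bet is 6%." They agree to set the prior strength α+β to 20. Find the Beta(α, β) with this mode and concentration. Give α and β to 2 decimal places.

For α,β > 1 the Beta mode is (α−1)/(α+β−2). With α+β = 20, the mode is (α−1)/18.
Set (α−1)/18 = 0.06 → α = 1 + 0.06·18 = 2.08.
β = 20 − α = 17.92.

α = 2.08, β = 17.92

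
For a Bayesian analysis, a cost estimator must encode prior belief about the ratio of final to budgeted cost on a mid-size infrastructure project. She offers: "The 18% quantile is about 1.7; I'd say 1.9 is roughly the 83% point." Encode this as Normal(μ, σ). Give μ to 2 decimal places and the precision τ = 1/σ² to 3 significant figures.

μ = 1.80, τ = 87.4

For Normal(μ,σ), the p-quantile is μ + z_p·σ. Here z_{0.18} = -0.9154, z_{0.83} = 0.9542.
So 1.7 = μ − 0.9154σ and 1.9 = μ + 0.9542σ.
Subtracting: σ = (1.9 − 1.7)/(0.9542 − (-0.9154)) = 0.11.
Then μ = 1.7 − (-0.9154)·0.11 = 1.80.
Precision τ = 1/σ² = 1/0.107² = 87.4.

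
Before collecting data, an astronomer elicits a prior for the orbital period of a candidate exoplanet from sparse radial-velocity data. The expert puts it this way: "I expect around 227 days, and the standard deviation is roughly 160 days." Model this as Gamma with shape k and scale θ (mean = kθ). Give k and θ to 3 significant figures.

For Gamma(k, scale θ): mean = kθ, variance = kθ², so CV = 1/√k.
CV = SD/mean = 160/227 = 0.7048, hence k = 1/CV² = 2.01.
Then θ = mean/k = 227/2.01 = 113.

k ≈ 2.01, θ ≈ 113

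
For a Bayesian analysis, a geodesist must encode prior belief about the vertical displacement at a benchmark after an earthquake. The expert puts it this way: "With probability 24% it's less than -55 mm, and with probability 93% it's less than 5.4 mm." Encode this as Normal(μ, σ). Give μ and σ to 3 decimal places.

The p-quantile of Normal(μ,σ) is μ + z_p·σ, with z_{0.24} = -0.7063 and z_{0.93} = 1.476.
Eliminate σ: μ = (z₂·x₁ − z₁·x₂)/(z₂ − z₁) = (1.476·-55 − (-0.7063)·5.4)/2.182 = -35.450.
Then σ = (x₂ − x₁)/(z₂ − z₁) = (5.4 − -55)/2.182 = 27.680.

μ = -35.450, σ = 27.680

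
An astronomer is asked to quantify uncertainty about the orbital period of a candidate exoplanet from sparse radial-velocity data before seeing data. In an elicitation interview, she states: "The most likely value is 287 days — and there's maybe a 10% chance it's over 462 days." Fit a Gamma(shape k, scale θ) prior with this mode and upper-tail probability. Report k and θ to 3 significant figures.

Gamma(k,θ) with k>1 has mode (k−1)θ, so θ = 287/(k−1).
Need P(X < 462) = 0.9 with θ tied to k this way. Start at k = 2, θ = 287: P(X<462) ≈ 0.478.
Too low — raise k to concentrate. Iterating converges to k ≈ 9.3.
Then θ = 287/(9.3−1) ≈ 34.6.

k ≈ 9.3, θ ≈ 34.6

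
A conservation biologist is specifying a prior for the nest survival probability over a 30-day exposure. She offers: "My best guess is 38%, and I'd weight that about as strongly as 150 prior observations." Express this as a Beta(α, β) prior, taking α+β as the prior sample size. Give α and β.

α = 57, β = 93

Under the effective-sample-size interpretation, Beta(α, β) has prior mean α/(α+β) and prior sample size α+β.
So α+β = 150 and α/(α+β) = 0.38, giving α = 0.38·150 = 57 and β = 150 − 57 = 93.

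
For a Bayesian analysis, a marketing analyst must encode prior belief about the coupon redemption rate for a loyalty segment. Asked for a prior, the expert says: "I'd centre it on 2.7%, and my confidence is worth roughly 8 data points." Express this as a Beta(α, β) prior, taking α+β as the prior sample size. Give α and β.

α = 0.216, β = 7.784

Under the effective-sample-size interpretation, Beta(α, β) has prior mean α/(α+β) and prior sample size α+β.
So α+β = 8 and α/(α+β) = 0.027, giving α = 0.027·8 = 0.216 and β = 8 − 0.216 = 7.784.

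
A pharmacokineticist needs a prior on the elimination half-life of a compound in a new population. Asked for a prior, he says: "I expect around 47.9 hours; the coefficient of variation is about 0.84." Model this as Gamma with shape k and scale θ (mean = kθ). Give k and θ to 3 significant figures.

k ≈ 1.42, θ ≈ 33.8

For Gamma(k, scale θ): mean = kθ, variance = kθ², so CV = 1/√k.
CV = 0.84, hence k = 1/CV² = 1.42.
Then θ = mean/k = 47.9/1.42 = 33.8.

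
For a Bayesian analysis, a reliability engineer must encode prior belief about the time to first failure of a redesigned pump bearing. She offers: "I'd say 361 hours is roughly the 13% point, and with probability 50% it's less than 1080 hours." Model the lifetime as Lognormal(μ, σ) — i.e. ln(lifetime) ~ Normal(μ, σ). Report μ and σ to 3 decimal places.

If T ~ Lognormal(μ,σ) then ln T ~ Normal(μ,σ), so the p-quantile of ln T is μ + z_p·σ.
ln(361) = 5.889 and ln(1080) = 6.985; z_{0.13} = -1.126, z_{0.5} = 0.
σ = (6.985 − 5.889)/(0 − (-1.126)) = 0.973.
μ = 5.889 − (-1.126)·0.973 = 6.985.

μ ≈ 6.985, σ ≈ 0.973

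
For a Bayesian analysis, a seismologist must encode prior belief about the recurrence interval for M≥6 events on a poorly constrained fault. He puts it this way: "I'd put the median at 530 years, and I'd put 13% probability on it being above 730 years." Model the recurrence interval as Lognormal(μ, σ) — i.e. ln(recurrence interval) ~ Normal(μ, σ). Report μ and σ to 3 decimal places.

If T ~ Lognormal(μ,σ) then ln T ~ Normal(μ,σ), so the p-quantile of ln T is μ + z_p·σ.
ln(530) = 6.273 and ln(730) = 6.593; z_{0.5} = 0, z_{0.87} = 1.126.
σ = (6.593 − 6.273)/(1.126 − (0)) = 0.284.
μ = 6.273 − (0)·0.284 = 6.273.

μ ≈ 6.273, σ ≈ 0.284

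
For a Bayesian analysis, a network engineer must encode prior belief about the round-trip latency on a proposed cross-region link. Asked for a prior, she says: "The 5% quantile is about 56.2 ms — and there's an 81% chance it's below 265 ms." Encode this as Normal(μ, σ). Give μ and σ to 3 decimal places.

μ = 192.339, σ = 82.767

For Normal(μ,σ), the p-quantile is μ + z_p·σ. Here z_{0.05} = -1.645, z_{0.81} = 0.8779.
So 56.2 = μ − 1.645σ and 265 = μ + 0.8779σ.
Subtracting: σ = (265 − 56.2)/(0.8779 − (-1.645)) = 82.767.
Then μ = 56.2 − (-1.645)·82.767 = 192.339.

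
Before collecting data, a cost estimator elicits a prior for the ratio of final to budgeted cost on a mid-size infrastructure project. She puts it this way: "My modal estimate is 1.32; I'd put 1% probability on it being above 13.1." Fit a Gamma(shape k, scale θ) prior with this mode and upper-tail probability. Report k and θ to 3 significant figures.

k ≈ 1.59, θ ≈ 2.24

Gamma(k,θ) with k>1 has mode (k−1)θ, so θ = 1.32/(k−1).
Need P(X < 13.1) = 0.99 with θ tied to k this way. Start at k = 2, θ = 1.32: P(X<13.1) ≈ 0.999.
Too high — lower k to spread out. Iterating converges to k ≈ 1.59.
Then θ = 1.32/(1.59−1) ≈ 2.24.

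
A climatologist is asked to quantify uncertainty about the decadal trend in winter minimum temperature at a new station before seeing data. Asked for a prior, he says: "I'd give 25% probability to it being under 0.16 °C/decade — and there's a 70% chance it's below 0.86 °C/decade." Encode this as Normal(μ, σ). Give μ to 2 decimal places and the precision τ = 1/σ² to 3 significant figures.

For Normal(μ,σ), the p-quantile is μ + z_p·σ. Here z_{0.25} = -0.6745, z_{0.7} = 0.5244.
So 0.16 = μ − 0.6745σ and 0.86 = μ + 0.5244σ.
Subtracting: σ = (0.86 − 0.16)/(0.5244 − (-0.6745)) = 0.58.
Then μ = 0.16 − (-0.6745)·0.58 = 0.55.
Precision τ = 1/σ² = 1/0.5839² = 2.93.

μ = 0.55, τ = 2.93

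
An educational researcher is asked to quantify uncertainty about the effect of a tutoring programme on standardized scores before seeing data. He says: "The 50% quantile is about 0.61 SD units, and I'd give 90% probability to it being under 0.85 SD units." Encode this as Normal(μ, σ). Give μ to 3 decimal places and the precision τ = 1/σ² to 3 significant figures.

The p-quantile of Normal(μ,σ) is μ + z_p·σ, with z_{0.5} = 0 and z_{0.9} = 1.282.
Eliminate σ: μ = (z₂·x₁ − z₁·x₂)/(z₂ − z₁) = (1.282·0.61 − (0)·0.85)/1.282 = 0.610.
Then σ = (x₂ − x₁)/(z₂ − z₁) = (0.85 − 0.61)/1.282 = 0.187.
Precision τ = 1/σ² = 1/0.1873² = 28.5.

μ = 0.610, τ = 28.5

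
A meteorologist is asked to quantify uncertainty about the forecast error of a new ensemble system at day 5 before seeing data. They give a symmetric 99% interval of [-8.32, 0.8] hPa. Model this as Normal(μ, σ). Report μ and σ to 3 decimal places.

A symmetric 99% interval runs μ ± z·σ with z = 2.576.
Half-width = 4.56, so σ = 4.56/2.576 = 1.770.
μ is the interval midpoint, -3.760.

μ = -3.760, σ = 1.770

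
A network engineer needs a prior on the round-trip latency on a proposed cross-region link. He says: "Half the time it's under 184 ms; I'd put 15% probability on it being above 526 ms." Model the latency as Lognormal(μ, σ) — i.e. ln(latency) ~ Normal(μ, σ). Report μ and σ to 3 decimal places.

If T ~ Lognormal(μ,σ) then ln T ~ Normal(μ,σ), so the p-quantile of ln T is μ + z_p·σ.
ln(184) = 5.215 and ln(526) = 6.265; z_{0.5} = 0, z_{0.85} = 1.036.
σ = (6.265 − 5.215)/(1.036 − (0)) = 1.013.
μ = 5.215 − (0)·1.013 = 5.215.

μ ≈ 5.215, σ ≈ 1.013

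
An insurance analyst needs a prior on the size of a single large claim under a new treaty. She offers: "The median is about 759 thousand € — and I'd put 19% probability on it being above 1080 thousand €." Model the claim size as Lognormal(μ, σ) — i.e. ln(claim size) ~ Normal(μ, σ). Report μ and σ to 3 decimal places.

If T ~ Lognormal(μ,σ) then ln T ~ Normal(μ,σ), so the p-quantile of ln T is μ + z_p·σ.
ln(759) = 6.632 and ln(1080) = 6.985; z_{0.5} = 0, z_{0.81} = 0.8779.
σ = (6.985 − 6.632)/(0.8779 − (0)) = 0.402.
μ = 6.632 − (0)·0.402 = 6.632.

μ ≈ 6.632, σ ≈ 0.402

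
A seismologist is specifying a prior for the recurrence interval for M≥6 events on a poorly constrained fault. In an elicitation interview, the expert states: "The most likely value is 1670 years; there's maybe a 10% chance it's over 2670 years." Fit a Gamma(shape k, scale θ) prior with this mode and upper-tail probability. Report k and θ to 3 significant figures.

k ≈ 9.53, θ ≈ 196

Gamma(k,θ) with k>1 has mode (k−1)θ, so θ = 1670/(k−1).
Need P(X < 2670) = 0.9 with θ tied to k this way. Start at k = 2, θ = 1670: P(X<2670) ≈ 0.475.
Too low — raise k to concentrate. Iterating converges to k ≈ 9.53.
Then θ = 1670/(9.53−1) ≈ 196.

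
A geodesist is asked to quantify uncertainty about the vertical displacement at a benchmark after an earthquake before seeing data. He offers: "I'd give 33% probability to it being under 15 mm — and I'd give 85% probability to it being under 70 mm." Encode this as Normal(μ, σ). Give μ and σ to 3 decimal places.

For Normal(μ,σ), the p-quantile is μ + z_p·σ. Here z_{0.33} = -0.4399, z_{0.85} = 1.036.
So 15 = μ − 0.4399σ and 70 = μ + 1.036σ.
Subtracting: σ = (70 − 15)/(1.036 − (-0.4399)) = 37.254.
Then μ = 15 − (-0.4399)·37.254 = 31.389.

μ = 31.389, σ = 37.254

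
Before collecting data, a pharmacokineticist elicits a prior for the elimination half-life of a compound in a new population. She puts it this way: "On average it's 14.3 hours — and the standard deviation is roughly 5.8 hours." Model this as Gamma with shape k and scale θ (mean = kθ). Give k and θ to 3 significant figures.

k ≈ 6.08, θ ≈ 2.35

For Gamma(k, scale θ): mean = kθ, variance = kθ², so CV = 1/√k.
CV = SD/mean = 5.8/14.3 = 0.4056, hence k = 1/CV² = 6.08.
Then θ = mean/k = 14.3/6.08 = 2.35.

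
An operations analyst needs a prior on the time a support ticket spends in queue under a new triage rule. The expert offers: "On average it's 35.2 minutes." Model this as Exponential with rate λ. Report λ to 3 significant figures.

λ ≈ 0.0284

Exponential mean = 1/λ, so λ = 1/35.2 = 0.0284.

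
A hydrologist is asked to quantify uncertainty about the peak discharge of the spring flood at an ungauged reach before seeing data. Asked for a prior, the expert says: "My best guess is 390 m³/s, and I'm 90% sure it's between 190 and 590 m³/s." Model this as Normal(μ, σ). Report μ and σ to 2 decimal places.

A symmetric 90% interval runs μ ± z·σ with z = 1.645.
Half-width = 200, so σ = 200/1.645 = 121.59.
μ is the stated best guess, 390.00.

μ = 390.00, σ = 121.59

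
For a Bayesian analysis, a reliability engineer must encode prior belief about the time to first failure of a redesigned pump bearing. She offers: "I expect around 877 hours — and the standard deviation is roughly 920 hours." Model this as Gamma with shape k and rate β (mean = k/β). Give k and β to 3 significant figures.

For Gamma(k, rate β): mean = k/β, variance = k/β², so CV = 1/√k.
CV = SD/mean = 920/877 = 1.049, hence k = 1/CV² = 0.909.
Then β = k/mean = 0.909/877 = 0.00104.

k ≈ 0.909, β ≈ 0.00104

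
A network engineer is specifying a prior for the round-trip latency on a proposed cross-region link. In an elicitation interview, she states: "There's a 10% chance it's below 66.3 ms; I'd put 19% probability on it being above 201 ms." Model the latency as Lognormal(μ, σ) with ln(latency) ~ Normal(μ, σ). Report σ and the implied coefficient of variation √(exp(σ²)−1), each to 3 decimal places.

σ ≈ 0.514, CV ≈ 0.549

If T ~ Lognormal(μ,σ) then ln T ~ Normal(μ,σ), so the p-quantile of ln T is μ + z_p·σ.
ln(66.3) = 4.194 and ln(201) = 5.303; z_{0.1} = -1.282, z_{0.81} = 0.8779.
σ = (5.303 − 4.194)/(0.8779 − (-1.282)) = 0.514.
μ = 4.194 − (-1.282)·0.514 = 4.852.
CV = √(exp(σ²)−1) = √(exp(0.2638)−1) = 0.549.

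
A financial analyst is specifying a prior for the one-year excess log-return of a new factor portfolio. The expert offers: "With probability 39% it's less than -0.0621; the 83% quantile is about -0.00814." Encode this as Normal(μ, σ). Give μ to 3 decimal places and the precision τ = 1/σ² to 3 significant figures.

μ = -0.050, τ = 523

The p-quantile of Normal(μ,σ) is μ + z_p·σ, with z_{0.39} = -0.2793 and z_{0.83} = 0.9542.
Eliminate σ: μ = (z₂·x₁ − z₁·x₂)/(z₂ − z₁) = (0.9542·-0.0621 − (-0.2793)·-0.00814)/1.233 = -0.050.
Then σ = (x₂ − x₁)/(z₂ − z₁) = (-0.00814 − -0.0621)/1.233 = 0.044.
Precision τ = 1/σ² = 1/0.04375² = 523.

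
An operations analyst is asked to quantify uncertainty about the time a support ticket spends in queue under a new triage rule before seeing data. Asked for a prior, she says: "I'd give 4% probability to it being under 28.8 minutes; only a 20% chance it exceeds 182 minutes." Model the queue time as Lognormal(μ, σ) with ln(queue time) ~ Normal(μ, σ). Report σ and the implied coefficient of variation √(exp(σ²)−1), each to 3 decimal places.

If T ~ Lognormal(μ,σ) then ln T ~ Normal(μ,σ), so the p-quantile of ln T is μ + z_p·σ.
ln(28.8) = 3.36 and ln(182) = 5.204; z_{0.04} = -1.751, z_{0.8} = 0.8416.
σ = (5.204 − 3.36)/(0.8416 − (-1.751)) = 0.711.
μ = 3.36 − (-1.751)·0.711 = 4.605.
CV = √(exp(σ²)−1) = √(exp(0.5058)−1) = 0.811.

σ ≈ 0.711, CV ≈ 0.811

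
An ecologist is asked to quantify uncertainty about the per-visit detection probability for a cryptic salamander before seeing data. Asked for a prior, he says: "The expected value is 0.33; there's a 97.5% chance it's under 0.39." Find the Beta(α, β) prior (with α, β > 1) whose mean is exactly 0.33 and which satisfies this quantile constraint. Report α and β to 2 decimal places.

With mean 0.33 fixed, write α = 0.33s, β = 0.67s where s = α+β.
Need P(θ < 0.39) = 0.975 under Beta(0.33s, 0.67s). Normal approximation: (q−m)/√(m(1−m)/s) ≈ z_{0.975} = 1.96, so s ≈ 0.33·0.67·(1.96)²/(0.39−0.33)² = 235.9.
At s = 235.9: P(θ<0.39) ≈ 0.973. Adjusting to match 0.975 gives s ≈ 245.09.
So α = 0.33·245.09 ≈ 80.88, β = 0.67·245.09 ≈ 164.21.

α ≈ 80.88, β ≈ 164.21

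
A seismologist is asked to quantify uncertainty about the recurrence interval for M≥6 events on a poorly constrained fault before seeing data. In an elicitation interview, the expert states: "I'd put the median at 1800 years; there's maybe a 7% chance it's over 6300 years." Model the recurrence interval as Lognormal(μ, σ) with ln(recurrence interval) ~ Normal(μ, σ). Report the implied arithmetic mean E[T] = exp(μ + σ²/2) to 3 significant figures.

If T ~ Lognormal(μ,σ) then ln T ~ Normal(μ,σ), so the p-quantile of ln T is μ + z_p·σ.
ln(1800) = 7.496 and ln(6300) = 8.748; z_{0.5} = 0, z_{0.93} = 1.476.
σ = (8.748 − 7.496)/(1.476 − (0)) = 0.849.
μ = 7.496 − (0)·0.849 = 7.496.
E[T] = exp(μ + σ²/2) = exp(7.496 + 0.3603) = 2580 years.

E[T] ≈ 2580 years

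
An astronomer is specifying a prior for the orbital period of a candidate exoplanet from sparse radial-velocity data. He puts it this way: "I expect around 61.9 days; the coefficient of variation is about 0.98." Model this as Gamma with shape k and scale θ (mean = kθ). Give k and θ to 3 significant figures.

For Gamma(k, scale θ): mean = kθ, variance = kθ², so CV = 1/√k.
CV = 0.98, hence k = 1/CV² = 1.04.
Then θ = mean/k = 61.9/1.04 = 59.4.

k ≈ 1.04, θ ≈ 59.4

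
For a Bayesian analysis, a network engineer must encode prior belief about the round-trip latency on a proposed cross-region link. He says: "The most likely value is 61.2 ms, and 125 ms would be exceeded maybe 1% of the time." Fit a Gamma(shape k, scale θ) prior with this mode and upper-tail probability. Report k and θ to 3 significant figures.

Gamma(k,θ) with k>1 has mode (k−1)θ, so θ = 61.2/(k−1).
Need P(X < 125) = 0.99 with θ tied to k this way. Start at k = 2, θ = 61.2: P(X<125) ≈ 0.605.
Too low — raise k to concentrate. Iterating converges to k ≈ 10.6.
Then θ = 61.2/(10.6−1) ≈ 6.38.

k ≈ 10.6, θ ≈ 6.38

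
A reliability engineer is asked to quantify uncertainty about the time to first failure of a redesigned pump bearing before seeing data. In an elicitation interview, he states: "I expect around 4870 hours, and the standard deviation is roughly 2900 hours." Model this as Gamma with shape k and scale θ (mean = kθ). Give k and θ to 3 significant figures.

For Gamma(k, scale θ): mean = kθ, variance = kθ², so CV = 1/√k.
CV = SD/mean = 2900/4870 = 0.5955, hence k = 1/CV² = 2.82.
Then θ = mean/k = 4870/2.82 = 1730.

k ≈ 2.82, θ ≈ 1730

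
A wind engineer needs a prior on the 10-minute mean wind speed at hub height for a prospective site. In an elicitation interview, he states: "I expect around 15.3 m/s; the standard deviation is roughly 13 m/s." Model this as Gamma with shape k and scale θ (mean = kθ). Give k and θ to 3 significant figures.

For Gamma(k, scale θ): mean = kθ, variance = kθ², so CV = 1/√k.
CV = SD/mean = 13/15.3 = 0.8497, hence k = 1/CV² = 1.39.
Then θ = mean/k = 15.3/1.39 = 11.

k ≈ 1.39, θ ≈ 11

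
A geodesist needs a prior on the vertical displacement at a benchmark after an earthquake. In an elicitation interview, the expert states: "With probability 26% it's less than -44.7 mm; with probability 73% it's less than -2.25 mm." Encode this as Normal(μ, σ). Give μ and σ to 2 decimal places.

μ = -22.96, σ = 33.79

For Normal(μ,σ), the p-quantile is μ + z_p·σ. Here z_{0.26} = -0.6433, z_{0.73} = 0.6128.
So -44.7 = μ − 0.6433σ and -2.25 = μ + 0.6128σ.
Subtracting: σ = (-2.25 − -44.7)/(0.6128 − (-0.6433)) = 33.79.
Then μ = -44.7 − (-0.6433)·33.79 = -22.96.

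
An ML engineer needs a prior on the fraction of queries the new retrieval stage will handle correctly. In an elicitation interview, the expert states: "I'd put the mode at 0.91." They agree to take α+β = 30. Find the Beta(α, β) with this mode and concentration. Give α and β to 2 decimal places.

For α,β > 1 the Beta mode is (α−1)/(α+β−2). With α+β = 30, the mode is (α−1)/28.
Set (α−1)/28 = 0.91 → α = 1 + 0.91·28 = 26.48.
β = 30 − α = 3.52.

α = 26.48, β = 3.52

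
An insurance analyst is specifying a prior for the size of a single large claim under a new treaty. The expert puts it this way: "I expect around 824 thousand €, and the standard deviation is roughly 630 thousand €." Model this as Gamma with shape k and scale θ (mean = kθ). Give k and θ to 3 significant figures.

k ≈ 1.71, θ ≈ 482

For Gamma(k, scale θ): mean = kθ, variance = kθ², so CV = 1/√k.
CV = SD/mean = 630/824 = 0.7646, hence k = 1/CV² = 1.71.
Then θ = mean/k = 824/1.71 = 482.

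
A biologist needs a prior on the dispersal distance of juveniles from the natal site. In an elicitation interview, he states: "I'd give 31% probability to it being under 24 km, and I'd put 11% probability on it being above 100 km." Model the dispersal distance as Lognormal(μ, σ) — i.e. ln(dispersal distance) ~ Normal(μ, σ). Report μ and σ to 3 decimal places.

μ ≈ 3.589, σ ≈ 0.829

If T ~ Lognormal(μ,σ) then ln T ~ Normal(μ,σ), so the p-quantile of ln T is μ + z_p·σ.
ln(24) = 3.178 and ln(100) = 4.605; z_{0.31} = -0.4959, z_{0.89} = 1.227.
σ = (4.605 − 3.178)/(1.227 − (-0.4959)) = 0.829.
μ = 3.178 − (-0.4959)·0.829 = 3.589.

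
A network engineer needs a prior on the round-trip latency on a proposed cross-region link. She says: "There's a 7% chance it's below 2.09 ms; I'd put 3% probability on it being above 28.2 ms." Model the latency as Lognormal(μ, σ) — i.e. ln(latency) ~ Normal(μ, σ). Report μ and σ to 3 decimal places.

μ ≈ 1.881, σ ≈ 0.775

If T ~ Lognormal(μ,σ) then ln T ~ Normal(μ,σ), so the p-quantile of ln T is μ + z_p·σ.
ln(2.09) = 0.7372 and ln(28.2) = 3.339; z_{0.07} = -1.476, z_{0.97} = 1.881.
σ = (3.339 − 0.7372)/(1.881 − (-1.476)) = 0.775.
μ = 0.7372 − (-1.476)·0.775 = 1.881.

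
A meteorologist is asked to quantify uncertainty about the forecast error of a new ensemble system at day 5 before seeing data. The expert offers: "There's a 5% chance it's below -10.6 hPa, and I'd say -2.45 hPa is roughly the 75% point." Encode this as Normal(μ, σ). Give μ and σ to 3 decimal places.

μ = -4.820, σ = 3.514

For Normal(μ,σ), the p-quantile is μ + z_p·σ. Here z_{0.05} = -1.645, z_{0.75} = 0.6745.
So -10.6 = μ − 1.645σ and -2.45 = μ + 0.6745σ.
Subtracting: σ = (-2.45 − -10.6)/(0.6745 − (-1.645)) = 3.514.
Then μ = -10.6 − (-1.645)·3.514 = -4.820.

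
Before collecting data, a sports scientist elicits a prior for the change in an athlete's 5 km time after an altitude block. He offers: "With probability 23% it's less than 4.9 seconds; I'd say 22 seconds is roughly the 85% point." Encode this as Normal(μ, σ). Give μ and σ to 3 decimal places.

μ = 12.017, σ = 9.632

For Normal(μ,σ), the p-quantile is μ + z_p·σ. Here z_{0.23} = -0.7388, z_{0.85} = 1.036.
So 4.9 = μ − 0.7388σ and 22 = μ + 1.036σ.
Subtracting: σ = (22 − 4.9)/(1.036 − (-0.7388)) = 9.632.
Then μ = 4.9 − (-0.7388)·9.632 = 12.017.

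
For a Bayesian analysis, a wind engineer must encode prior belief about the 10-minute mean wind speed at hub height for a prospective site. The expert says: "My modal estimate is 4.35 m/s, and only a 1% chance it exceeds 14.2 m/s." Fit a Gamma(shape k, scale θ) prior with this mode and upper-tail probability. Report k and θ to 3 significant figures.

Gamma(k,θ) with k>1 has mode (k−1)θ, so θ = 4.35/(k−1).
Need P(X < 14.2) = 0.99 with θ tied to k this way. Start at k = 2, θ = 4.35: P(X<14.2) ≈ 0.837.
Too low — raise k to concentrate. Iterating converges to k ≈ 4.15.
Then θ = 4.35/(4.15−1) ≈ 1.38.

k ≈ 4.15, θ ≈ 1.38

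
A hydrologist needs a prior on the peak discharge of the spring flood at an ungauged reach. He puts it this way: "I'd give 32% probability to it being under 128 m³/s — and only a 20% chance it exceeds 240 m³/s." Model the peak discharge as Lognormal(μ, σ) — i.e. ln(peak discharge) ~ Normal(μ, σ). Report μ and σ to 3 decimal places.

μ ≈ 5.077, σ ≈ 0.480

If T ~ Lognormal(μ,σ) then ln T ~ Normal(μ,σ), so the p-quantile of ln T is μ + z_p·σ.
ln(128) = 4.852 and ln(240) = 5.481; z_{0.32} = -0.4677, z_{0.8} = 0.8416.
σ = (5.481 − 4.852)/(0.8416 − (-0.4677)) = 0.480.
μ = 4.852 − (-0.4677)·0.480 = 5.077.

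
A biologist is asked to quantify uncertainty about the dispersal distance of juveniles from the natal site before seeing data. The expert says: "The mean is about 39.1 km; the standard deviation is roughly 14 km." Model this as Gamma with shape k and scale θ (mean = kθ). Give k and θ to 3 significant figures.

k ≈ 7.8, θ ≈ 5.01

For Gamma(k, scale θ): mean = kθ, variance = kθ², so CV = 1/√k.
CV = SD/mean = 14/39.1 = 0.3581, hence k = 1/CV² = 7.8.
Then θ = mean/k = 39.1/7.8 = 5.01.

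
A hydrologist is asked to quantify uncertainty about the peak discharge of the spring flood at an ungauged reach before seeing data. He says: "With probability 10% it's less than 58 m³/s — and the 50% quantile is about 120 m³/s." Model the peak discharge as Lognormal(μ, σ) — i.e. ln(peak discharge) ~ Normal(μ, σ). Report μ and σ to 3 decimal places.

If T ~ Lognormal(μ,σ) then ln T ~ Normal(μ,σ), so the p-quantile of ln T is μ + z_p·σ.
ln(58) = 4.06 and ln(120) = 4.787; z_{0.1} = -1.282, z_{0.5} = 0.
σ = (4.787 − 4.06)/(0 − (-1.282)) = 0.567.
μ = 4.06 − (-1.282)·0.567 = 4.787.

μ ≈ 4.787, σ ≈ 0.567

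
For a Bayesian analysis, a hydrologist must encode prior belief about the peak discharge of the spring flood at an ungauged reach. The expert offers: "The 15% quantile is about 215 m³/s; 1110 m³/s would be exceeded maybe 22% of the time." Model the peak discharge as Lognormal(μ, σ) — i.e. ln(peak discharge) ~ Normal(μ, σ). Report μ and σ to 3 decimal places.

If T ~ Lognormal(μ,σ) then ln T ~ Normal(μ,σ), so the p-quantile of ln T is μ + z_p·σ.
ln(215) = 5.371 and ln(1110) = 7.012; z_{0.15} = -1.036, z_{0.78} = 0.7722.
σ = (7.012 − 5.371)/(0.7722 − (-1.036)) = 0.908.
μ = 5.371 − (-1.036)·0.908 = 6.311.

μ ≈ 6.311, σ ≈ 0.908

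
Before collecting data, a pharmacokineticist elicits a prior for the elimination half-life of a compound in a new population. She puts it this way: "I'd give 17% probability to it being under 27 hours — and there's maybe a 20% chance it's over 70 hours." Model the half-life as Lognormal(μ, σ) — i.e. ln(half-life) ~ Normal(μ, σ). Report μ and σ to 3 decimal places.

μ ≈ 3.802, σ ≈ 0.530

If T ~ Lognormal(μ,σ) then ln T ~ Normal(μ,σ), so the p-quantile of ln T is μ + z_p·σ.
ln(27) = 3.296 and ln(70) = 4.248; z_{0.17} = -0.9542, z_{0.8} = 0.8416.
σ = (4.248 − 3.296)/(0.8416 − (-0.9542)) = 0.530.
μ = 3.296 − (-0.9542)·0.530 = 3.802.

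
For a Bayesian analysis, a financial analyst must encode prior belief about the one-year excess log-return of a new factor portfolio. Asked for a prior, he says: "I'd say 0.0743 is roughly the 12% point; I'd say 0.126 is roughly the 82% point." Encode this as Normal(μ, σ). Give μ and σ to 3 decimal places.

μ = 0.103, σ = 0.025

For Normal(μ,σ), the p-quantile is μ + z_p·σ. Here z_{0.12} = -1.175, z_{0.82} = 0.9154.
So 0.0743 = μ − 1.175σ and 0.126 = μ + 0.9154σ.
Subtracting: σ = (0.126 − 0.0743)/(0.9154 − (-1.175)) = 0.025.
Then μ = 0.0743 − (-1.175)·0.025 = 0.103.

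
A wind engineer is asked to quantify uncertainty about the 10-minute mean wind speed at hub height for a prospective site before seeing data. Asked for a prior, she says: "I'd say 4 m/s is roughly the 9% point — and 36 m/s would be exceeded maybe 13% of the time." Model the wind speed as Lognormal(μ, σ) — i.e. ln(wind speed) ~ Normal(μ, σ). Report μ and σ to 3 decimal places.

If T ~ Lognormal(μ,σ) then ln T ~ Normal(μ,σ), so the p-quantile of ln T is μ + z_p·σ.
ln(4) = 1.386 and ln(36) = 3.584; z_{0.09} = -1.341, z_{0.87} = 1.126.
σ = (3.584 − 1.386)/(1.126 − (-1.341)) = 0.891.
μ = 1.386 − (-1.341)·0.891 = 2.580.

μ ≈ 2.580, σ ≈ 0.891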